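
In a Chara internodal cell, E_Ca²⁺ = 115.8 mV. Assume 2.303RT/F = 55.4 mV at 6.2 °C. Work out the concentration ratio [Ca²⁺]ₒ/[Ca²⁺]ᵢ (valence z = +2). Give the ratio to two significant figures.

15000

log₁₀([out]/[in]) = E·z/(55.4) = 115.8 × 2 / 55.4 = 4.1805
[out]/[in] = 10^(4.1805) = 1.515e+04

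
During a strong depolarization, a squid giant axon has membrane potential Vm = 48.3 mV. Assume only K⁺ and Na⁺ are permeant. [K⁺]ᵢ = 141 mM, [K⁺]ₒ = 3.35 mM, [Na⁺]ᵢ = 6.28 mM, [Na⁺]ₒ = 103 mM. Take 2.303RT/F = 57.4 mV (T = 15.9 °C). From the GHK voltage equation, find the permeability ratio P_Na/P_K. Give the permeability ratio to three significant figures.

Let α = P_Na/P_K. GHK: Vm = 57.4·log₁₀[(Kₒ + α·Naₒ)/(Kᵢ + α·Naᵢ)].
10^(Vm/57.4) = 10^(48.3/57.4) = 6.9417
So 6.9417·(Kᵢ + α·Naᵢ) = Kₒ + α·Naₒ → α = (6.9417·141.0 − 3.35) / (103.0 − 6.9417·6.28)
α = (978.8 − 3.35) / (103.0 − 43.59) = 975.4/59.41 = 16.42

16.4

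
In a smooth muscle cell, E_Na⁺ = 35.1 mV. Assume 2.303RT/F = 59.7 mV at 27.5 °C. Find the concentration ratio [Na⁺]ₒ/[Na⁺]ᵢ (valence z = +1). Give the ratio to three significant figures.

3.87

log₁₀([out]/[in]) = E·z/(59.7) = 35.1 × 1 / 59.7 = 0.5879
[out]/[in] = 10^(0.5879) = 3.872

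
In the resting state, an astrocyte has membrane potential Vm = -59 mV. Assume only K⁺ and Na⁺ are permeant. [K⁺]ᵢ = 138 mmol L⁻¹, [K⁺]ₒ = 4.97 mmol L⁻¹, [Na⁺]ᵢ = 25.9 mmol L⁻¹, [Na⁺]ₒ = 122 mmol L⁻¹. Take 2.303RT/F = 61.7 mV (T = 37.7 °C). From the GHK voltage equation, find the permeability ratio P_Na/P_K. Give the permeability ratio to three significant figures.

0.0864

Let α = P_Na/P_K. GHK: Vm = 61.7·log₁₀[(Kₒ + α·Naₒ)/(Kᵢ + α·Naᵢ)].
10^(Vm/61.7) = 10^(-59.0/61.7) = 0.1106
So 0.1106·(Kᵢ + α·Naᵢ) = Kₒ + α·Naₒ → α = (0.1106·138.0 − 4.97) / (122.0 − 0.1106·25.9)
α = (15.26 − 4.97) / (122.0 − 2.865) = 10.29/119.1 = 0.0864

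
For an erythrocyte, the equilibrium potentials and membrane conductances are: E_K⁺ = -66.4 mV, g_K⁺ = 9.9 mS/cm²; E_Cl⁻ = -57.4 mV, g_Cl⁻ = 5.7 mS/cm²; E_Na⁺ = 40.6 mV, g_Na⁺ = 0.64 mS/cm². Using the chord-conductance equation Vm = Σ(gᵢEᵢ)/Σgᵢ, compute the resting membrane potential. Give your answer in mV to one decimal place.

Σ gᵢEᵢ = 9.9·(-66.4) + 5.7·(-57.4) + 0.64·(40.6) = -958.56
Σ gᵢ = 9.9 + 5.7 + 0.64 = 16.24
Vm = -958.56 / 16.24 = -59.02 mV

-59.0 mV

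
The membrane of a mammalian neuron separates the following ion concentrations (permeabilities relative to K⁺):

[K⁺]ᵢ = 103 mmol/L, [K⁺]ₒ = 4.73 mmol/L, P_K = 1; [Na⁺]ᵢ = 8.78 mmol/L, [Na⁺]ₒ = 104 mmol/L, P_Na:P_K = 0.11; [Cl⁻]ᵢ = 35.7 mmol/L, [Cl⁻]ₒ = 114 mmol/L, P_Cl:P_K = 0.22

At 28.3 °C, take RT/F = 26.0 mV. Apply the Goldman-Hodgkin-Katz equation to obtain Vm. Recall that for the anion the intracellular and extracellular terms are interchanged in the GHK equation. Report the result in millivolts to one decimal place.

Vm = 26.0 · ln[(Σ P·[cation]ₒ + Σ P·[anion]ᵢ) / (Σ P·[cation]ᵢ + Σ P·[anion]ₒ)]
Numerator = 1×4.73 + 0.11×104 + 0.22×35.7 = 24.02
Denominator = 1×103 + 0.11×8.78 + 0.22×114 = 129
Vm = 26.0 · ln(0.18617) = 26.0 × (-1.6811) = -43.71 mV

-43.7 mV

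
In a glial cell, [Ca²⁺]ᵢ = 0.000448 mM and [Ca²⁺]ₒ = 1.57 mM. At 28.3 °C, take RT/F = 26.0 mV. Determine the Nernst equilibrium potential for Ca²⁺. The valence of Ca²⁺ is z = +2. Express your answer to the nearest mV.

106 mV

E = (26.0/z) · ln([Ca²⁺]_out/[Ca²⁺]_in) with z = +2.
= (26.0/2) · ln(1.57/0.000448) = 13.00 · ln(3504)
= 13.00 · (8.1618) = 106.10 mV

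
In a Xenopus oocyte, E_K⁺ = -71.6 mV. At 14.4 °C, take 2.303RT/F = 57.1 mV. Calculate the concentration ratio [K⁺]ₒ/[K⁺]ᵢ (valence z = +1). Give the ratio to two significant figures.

0.056

log₁₀([out]/[in]) = E·z/(57.1) = -71.6 × 1 / 57.1 = -1.2539
[out]/[in] = 10^(-1.2539) = 0.05573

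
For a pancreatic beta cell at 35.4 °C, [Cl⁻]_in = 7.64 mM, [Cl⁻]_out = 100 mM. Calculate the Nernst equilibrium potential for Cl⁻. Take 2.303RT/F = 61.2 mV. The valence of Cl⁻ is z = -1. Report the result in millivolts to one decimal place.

-68.4 mV

E = (61.2/z) · log₁₀([Cl⁻]_out/[Cl⁻]_in) with z = -1.
For an anion, dividing by z = -1 reverses the sign.
= (61.2/-1) · log₁₀(100/7.64) = -61.20 · log₁₀(13.09)
= -61.20 · (1.1169) = -68.35 mV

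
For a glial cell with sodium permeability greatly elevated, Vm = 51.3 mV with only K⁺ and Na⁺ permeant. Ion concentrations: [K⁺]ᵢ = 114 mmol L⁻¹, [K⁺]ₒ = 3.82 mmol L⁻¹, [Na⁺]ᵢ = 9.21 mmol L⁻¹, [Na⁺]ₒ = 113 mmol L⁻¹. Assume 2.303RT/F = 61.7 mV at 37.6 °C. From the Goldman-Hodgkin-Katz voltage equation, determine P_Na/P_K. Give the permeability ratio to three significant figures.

15.2

Let α = P_Na/P_K. GHK: Vm = 61.7·log₁₀[(Kₒ + α·Naₒ)/(Kᵢ + α·Naᵢ)].
10^(Vm/61.7) = 10^(51.3/61.7) = 6.7833
So 6.7833·(Kᵢ + α·Naᵢ) = Kₒ + α·Naₒ → α = (6.7833·114.0 − 3.82) / (113.0 − 6.7833·9.21)
α = (773.3 − 3.82) / (113.0 − 62.47) = 769.5/50.53 = 15.23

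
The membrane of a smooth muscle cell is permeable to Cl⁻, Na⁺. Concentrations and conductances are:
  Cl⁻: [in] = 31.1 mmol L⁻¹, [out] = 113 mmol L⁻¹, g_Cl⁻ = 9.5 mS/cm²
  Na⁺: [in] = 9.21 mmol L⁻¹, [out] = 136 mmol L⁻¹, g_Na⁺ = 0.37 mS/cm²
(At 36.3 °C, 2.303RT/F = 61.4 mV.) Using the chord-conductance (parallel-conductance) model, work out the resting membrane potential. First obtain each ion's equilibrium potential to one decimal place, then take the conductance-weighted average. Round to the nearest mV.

-30 mV

E_Cl⁻ = (61.4/-1)·log₁₀(113/31.1) = -34.4 mV
E_Na⁺ = (61.4/1)·log₁₀(136/9.21) = 71.8 mV
Vm = (Σ gᵢEᵢ)/(Σ gᵢ) = (9.5·-34.4 + 0.37·71.8) / (9.5 + 0.37)
= -300.23 / 9.87 = -30.42 mV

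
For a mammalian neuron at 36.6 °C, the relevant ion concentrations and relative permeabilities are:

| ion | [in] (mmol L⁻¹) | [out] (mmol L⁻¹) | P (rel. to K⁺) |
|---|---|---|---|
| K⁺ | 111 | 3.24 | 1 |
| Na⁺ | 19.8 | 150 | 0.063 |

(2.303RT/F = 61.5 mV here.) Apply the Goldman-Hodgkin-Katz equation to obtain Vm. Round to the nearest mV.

-58 mV

Vm = 61.5 · log₁₀[(Σ P·[cation]ₒ + Σ P·[anion]ᵢ) / (Σ P·[cation]ᵢ + Σ P·[anion]ₒ)]
Numerator = 1×3.24 + 0.063×150 = 12.69
Denominator = 1×111 + 0.063×19.8 = 112.2
Vm = 61.5 · log₁₀(0.11305) = 61.5 × (-0.9467) = -58.22 mV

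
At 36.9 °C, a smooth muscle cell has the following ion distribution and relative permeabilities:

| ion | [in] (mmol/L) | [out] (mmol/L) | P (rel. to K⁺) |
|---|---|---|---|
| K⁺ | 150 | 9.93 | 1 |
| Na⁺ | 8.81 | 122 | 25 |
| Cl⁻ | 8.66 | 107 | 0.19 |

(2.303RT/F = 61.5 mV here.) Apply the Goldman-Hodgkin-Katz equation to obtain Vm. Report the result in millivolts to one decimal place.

55.0 mV

Vm = 61.5 · log₁₀[(Σ P·[cation]ₒ + Σ P·[anion]ᵢ) / (Σ P·[cation]ᵢ + Σ P·[anion]ₒ)]
Numerator = 1×9.93 + 25×122 + 0.19×8.66 = 3062
Denominator = 1×150 + 25×8.81 + 0.19×107 = 390.6
Vm = 61.5 · log₁₀(7.8385) = 61.5 × (0.8942) = 55.00 mV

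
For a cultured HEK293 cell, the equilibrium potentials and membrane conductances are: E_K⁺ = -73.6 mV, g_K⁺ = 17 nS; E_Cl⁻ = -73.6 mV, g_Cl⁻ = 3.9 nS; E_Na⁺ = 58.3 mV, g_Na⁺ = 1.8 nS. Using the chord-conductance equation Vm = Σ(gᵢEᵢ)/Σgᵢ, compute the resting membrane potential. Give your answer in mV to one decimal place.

-63.1 mV

Σ gᵢEᵢ = 17·(-73.6) + 3.9·(-73.6) + 1.8·(58.3) = -1433.30
Σ gᵢ = 17 + 3.9 + 1.8 = 22.7
Vm = -1433.30 / 22.7 = -63.14 mV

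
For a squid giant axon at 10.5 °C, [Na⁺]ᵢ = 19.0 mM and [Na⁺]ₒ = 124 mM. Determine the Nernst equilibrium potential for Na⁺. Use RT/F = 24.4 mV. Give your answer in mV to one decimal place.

45.8 mV

E = (24.4/z) · ln([Na⁺]_out/[Na⁺]_in) with z = +1.
= (24.4/1) · ln(124/19.0) = 24.40 · ln(6.526)
= 24.40 · (1.8758) = 45.77 mV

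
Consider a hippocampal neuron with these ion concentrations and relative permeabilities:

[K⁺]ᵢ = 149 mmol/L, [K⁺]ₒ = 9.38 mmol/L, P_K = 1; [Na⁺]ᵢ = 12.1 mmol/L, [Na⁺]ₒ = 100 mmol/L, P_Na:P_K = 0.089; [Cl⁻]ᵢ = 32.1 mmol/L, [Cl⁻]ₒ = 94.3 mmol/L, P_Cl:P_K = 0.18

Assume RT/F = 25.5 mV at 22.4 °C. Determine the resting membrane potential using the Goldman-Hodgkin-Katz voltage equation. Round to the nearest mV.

Vm = 25.5 · ln[(Σ P·[cation]ₒ + Σ P·[anion]ᵢ) / (Σ P·[cation]ᵢ + Σ P·[anion]ₒ)]
Numerator = 1×9.38 + 0.089×100 + 0.18×32.1 = 24.06
Denominator = 1×149 + 0.089×12.1 + 0.18×94.3 = 167.1
Vm = 25.5 · ln(0.14402) = 25.5 × (-1.9378) = -49.41 mV

-49 mV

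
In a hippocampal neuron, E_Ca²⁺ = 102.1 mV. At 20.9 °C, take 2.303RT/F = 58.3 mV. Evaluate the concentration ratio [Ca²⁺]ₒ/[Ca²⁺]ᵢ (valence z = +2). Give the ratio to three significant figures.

3180

log₁₀([out]/[in]) = E·z/(58.3) = 102.1 × 2 / 58.3 = 3.5026
[out]/[in] = 10^(3.5026) = 3181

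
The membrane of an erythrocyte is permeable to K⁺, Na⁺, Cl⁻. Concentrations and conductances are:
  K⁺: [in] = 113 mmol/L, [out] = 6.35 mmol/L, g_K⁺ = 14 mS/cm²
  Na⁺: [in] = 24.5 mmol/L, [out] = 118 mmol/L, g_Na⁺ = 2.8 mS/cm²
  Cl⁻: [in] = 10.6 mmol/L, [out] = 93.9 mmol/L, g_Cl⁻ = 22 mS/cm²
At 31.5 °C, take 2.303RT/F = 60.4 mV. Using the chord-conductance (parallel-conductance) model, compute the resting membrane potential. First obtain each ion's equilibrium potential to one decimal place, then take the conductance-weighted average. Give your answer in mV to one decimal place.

-56.7 mV

E_K⁺ = (60.4/1)·log₁₀(6.35/113) = -75.5 mV
E_Na⁺ = (60.4/1)·log₁₀(118/24.5) = 41.2 mV
E_Cl⁻ = (60.4/-1)·log₁₀(93.9/10.6) = -57.2 mV
Vm = (Σ gᵢEᵢ)/(Σ gᵢ) = (14·-75.5 + 2.8·41.2 + 22·-57.2) / (14 + 2.8 + 22)
= -2200.04 / 38.8 = -56.70 mV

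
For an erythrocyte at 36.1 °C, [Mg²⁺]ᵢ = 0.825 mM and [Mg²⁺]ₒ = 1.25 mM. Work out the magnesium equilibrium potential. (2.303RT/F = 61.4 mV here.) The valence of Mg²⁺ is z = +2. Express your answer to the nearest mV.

E = (61.4/z) · log₁₀([Mg²⁺]_out/[Mg²⁺]_in) with z = +2.
= (61.4/2) · log₁₀(1.25/0.825) = 30.70 · log₁₀(1.515)
= 30.70 · (0.1805) = 5.54 mV

6 mV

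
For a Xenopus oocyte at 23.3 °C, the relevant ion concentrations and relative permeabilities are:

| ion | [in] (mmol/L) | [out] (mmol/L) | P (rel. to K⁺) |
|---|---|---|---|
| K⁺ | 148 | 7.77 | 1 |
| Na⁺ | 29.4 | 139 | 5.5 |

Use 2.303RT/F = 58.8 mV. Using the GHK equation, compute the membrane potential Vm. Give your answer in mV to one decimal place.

Vm = 58.8 · log₁₀[(Σ P·[cation]ₒ + Σ P·[anion]ᵢ) / (Σ P·[cation]ᵢ + Σ P·[anion]ₒ)]
Numerator = 1×7.77 + 5.5×139 = 772.3
Denominator = 1×148 + 5.5×29.4 = 309.7
Vm = 58.8 · log₁₀(2.4936) = 58.8 × (0.3968) = 23.33 mV

23.3 mV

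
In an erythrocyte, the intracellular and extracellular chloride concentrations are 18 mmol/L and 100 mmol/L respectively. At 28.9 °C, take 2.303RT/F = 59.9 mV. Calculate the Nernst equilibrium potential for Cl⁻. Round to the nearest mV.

-45 mV

E = (59.9/z) · log₁₀([Cl⁻]_out/[Cl⁻]_in) with z = -1.
For an anion, dividing by z = -1 reverses the sign.
= (59.9/-1) · log₁₀(100/18) = -59.90 · log₁₀(5.556)
= -59.90 · (0.7447) = -44.61 mV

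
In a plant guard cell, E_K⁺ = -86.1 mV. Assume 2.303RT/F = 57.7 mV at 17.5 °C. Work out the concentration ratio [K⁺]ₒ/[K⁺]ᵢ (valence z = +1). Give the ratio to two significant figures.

0.032

log₁₀([out]/[in]) = E·z/(57.7) = -86.1 × 1 / 57.7 = -1.4922
[out]/[in] = 10^(-1.4922) = 0.0322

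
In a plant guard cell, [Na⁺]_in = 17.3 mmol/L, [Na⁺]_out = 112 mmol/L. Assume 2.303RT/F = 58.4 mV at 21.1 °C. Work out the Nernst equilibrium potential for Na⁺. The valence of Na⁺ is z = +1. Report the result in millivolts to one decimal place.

E = (58.4/z) · log₁₀([Na⁺]_out/[Na⁺]_in) with z = +1.
= (58.4/1) · log₁₀(112/17.3) = 58.40 · log₁₀(6.474)
= 58.40 · (0.8112) = 47.37 mV

47.4 mV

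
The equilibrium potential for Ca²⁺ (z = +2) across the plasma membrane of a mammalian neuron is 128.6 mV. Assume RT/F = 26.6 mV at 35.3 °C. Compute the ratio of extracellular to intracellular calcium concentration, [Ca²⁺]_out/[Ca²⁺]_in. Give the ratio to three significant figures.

ln([out]/[in]) = E·z/(26.6) = 128.6 × 2 / 26.6 = 9.6692
[out]/[in] = e^(9.6692) = 1.582e+04

15800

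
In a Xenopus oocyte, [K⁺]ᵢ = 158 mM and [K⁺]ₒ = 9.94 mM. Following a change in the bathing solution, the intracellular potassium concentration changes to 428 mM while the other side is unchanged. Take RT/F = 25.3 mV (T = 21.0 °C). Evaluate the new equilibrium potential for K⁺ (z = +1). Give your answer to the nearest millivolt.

-95 mV

After the shift: [K⁺]_out = 9.94, [K⁺]_in = 428 mM.
E_new = (25.3/1)·ln(9.94/428) = 25.30 · (-3.7626) = -95.19 mV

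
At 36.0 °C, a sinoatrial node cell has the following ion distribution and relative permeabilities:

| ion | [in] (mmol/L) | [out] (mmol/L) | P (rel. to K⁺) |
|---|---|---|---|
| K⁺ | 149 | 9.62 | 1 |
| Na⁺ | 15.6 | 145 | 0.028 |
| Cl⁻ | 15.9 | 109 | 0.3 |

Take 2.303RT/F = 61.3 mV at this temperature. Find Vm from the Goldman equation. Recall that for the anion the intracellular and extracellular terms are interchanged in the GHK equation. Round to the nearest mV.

-61 mV

Vm = 61.3 · log₁₀[(Σ P·[cation]ₒ + Σ P·[anion]ᵢ) / (Σ P·[cation]ᵢ + Σ P·[anion]ₒ)]
Numerator = 1×9.62 + 0.028×145 + 0.3×15.9 = 18.45
Denominator = 1×149 + 0.028×15.6 + 0.3×109 = 182.1
Vm = 61.3 · log₁₀(0.1013) = 61.3 × (-0.9944) = -60.96 mV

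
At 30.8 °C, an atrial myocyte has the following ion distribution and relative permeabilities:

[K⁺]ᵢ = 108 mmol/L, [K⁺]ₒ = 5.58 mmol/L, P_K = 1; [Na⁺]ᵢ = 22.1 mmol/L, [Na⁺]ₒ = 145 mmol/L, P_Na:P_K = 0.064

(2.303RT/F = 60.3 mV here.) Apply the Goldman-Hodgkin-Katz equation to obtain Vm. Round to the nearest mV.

-52 mV

Vm = 60.3 · log₁₀[(Σ P·[cation]ₒ + Σ P·[anion]ᵢ) / (Σ P·[cation]ᵢ + Σ P·[anion]ₒ)]
Numerator = 1×5.58 + 0.064×145 = 14.86
Denominator = 1×108 + 0.064×22.1 = 109.4
Vm = 60.3 · log₁₀(0.13581) = 60.3 × (-0.8671) = -52.28 mV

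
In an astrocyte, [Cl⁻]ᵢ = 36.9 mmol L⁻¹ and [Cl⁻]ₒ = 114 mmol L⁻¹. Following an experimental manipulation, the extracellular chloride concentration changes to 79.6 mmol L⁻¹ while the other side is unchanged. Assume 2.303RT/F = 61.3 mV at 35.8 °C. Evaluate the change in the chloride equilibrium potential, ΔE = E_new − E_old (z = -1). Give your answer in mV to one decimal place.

E_old = (61.3/-1)·log₁₀(114/36.9) = -30.03 mV
E_new = (61.3/-1)·log₁₀(79.6/36.9) = -20.47 mV
ΔE = -20.47 − (-30.03) = 9.56 mV

9.6 mV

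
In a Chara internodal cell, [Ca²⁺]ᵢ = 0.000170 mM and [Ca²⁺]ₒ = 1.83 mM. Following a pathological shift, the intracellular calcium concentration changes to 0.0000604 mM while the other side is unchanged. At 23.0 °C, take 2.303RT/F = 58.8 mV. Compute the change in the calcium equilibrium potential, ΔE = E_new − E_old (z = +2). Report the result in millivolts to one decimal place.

13.2 mV

E_old = (58.8/2)·log₁₀(1.83/0.000170) = 118.54 mV
E_new = (58.8/2)·log₁₀(1.83/0.0000604) = 131.75 mV
ΔE = 131.75 − (118.54) = 13.21 mV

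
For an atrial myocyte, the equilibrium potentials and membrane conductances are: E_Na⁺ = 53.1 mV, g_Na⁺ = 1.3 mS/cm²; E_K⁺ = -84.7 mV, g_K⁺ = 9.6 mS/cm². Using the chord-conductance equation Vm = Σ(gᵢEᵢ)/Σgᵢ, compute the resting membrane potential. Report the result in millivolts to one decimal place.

Σ gᵢEᵢ = 1.3·(53.1) + 9.6·(-84.7) = -744.09
Σ gᵢ = 1.3 + 9.6 = 10.9
Vm = -744.09 / 10.9 = -68.27 mV

-68.3 mV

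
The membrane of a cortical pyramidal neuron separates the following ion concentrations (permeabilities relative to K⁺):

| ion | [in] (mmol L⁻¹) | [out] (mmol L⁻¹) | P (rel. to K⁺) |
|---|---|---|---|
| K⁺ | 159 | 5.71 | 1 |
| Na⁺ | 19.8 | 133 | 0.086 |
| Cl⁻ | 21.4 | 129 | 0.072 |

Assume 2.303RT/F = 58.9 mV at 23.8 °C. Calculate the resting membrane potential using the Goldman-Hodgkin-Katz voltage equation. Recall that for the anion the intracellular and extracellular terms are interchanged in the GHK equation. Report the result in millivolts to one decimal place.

Vm = 58.9 · log₁₀[(Σ P·[cation]ₒ + Σ P·[anion]ᵢ) / (Σ P·[cation]ᵢ + Σ P·[anion]ₒ)]
Numerator = 1×5.71 + 0.086×133 + 0.072×21.4 = 18.69
Denominator = 1×159 + 0.086×19.8 + 0.072×129 = 170
Vm = 58.9 · log₁₀(0.10994) = 58.9 × (-0.9588) = -56.48 mV

-56.5 mV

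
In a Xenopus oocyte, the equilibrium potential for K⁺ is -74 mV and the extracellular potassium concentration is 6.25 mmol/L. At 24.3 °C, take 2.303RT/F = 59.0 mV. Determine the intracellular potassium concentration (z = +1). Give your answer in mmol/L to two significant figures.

Nernst: E = (59.0/1) · log₁₀([out]/[in]), so log₁₀([out]/[in]) = -74.0 × 1 / 59.0 = -1.2542.
[out]/[in] = 10^(-1.2542) = 0.05569.
[in] = 6.25 / 0.05569 = 112.2 mmol/L.

110 mmol/L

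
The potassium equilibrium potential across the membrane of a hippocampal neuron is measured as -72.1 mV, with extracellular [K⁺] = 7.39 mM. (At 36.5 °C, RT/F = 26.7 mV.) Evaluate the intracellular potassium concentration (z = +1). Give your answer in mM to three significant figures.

110 mM

Nernst: E = (26.7/1) · ln([out]/[in]), so ln([out]/[in]) = -72.1 × 1 / 26.7 = -2.7004.
[out]/[in] = e^(-2.7004) = 0.06718.
[in] = 7.39 / 0.06718 = 110 mM.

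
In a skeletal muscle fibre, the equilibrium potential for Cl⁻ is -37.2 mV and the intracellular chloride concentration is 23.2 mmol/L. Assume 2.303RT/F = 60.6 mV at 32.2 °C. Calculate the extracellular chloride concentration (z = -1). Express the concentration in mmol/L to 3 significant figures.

Nernst: E = (60.6/-1) · log₁₀([out]/[in]), so log₁₀([out]/[in]) = -37.2 × -1 / 60.6 = 0.6139.
[out]/[in] = 10^(0.6139) = 4.11.
[out] = 4.11 × 23.2 = 95.36 mmol/L.

95.4 mmol/L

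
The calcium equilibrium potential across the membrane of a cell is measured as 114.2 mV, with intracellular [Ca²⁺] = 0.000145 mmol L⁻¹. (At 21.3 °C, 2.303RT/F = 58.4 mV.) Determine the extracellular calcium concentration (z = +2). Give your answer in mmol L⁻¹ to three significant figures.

Nernst: E = (58.4/2) · log₁₀([out]/[in]), so log₁₀([out]/[in]) = 114.2 × 2 / 58.4 = 3.9110.
[out]/[in] = 10^(3.9110) = 8146.
[out] = 8146 × 0.000145 = 1.181 mmol L⁻¹.

1.18 mmol L⁻¹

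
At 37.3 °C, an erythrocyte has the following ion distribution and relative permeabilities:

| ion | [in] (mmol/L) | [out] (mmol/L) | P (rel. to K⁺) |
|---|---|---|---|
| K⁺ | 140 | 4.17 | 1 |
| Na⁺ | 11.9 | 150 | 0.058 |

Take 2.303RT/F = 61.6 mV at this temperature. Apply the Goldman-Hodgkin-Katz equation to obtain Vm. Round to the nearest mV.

Vm = 61.6 · log₁₀[(Σ P·[cation]ₒ + Σ P·[anion]ᵢ) / (Σ P·[cation]ᵢ + Σ P·[anion]ₒ)]
Numerator = 1×4.17 + 0.058×150 = 12.87
Denominator = 1×140 + 0.058×11.9 = 140.7
Vm = 61.6 · log₁₀(0.091478) = 61.6 × (-1.0387) = -63.98 mV

-64 mV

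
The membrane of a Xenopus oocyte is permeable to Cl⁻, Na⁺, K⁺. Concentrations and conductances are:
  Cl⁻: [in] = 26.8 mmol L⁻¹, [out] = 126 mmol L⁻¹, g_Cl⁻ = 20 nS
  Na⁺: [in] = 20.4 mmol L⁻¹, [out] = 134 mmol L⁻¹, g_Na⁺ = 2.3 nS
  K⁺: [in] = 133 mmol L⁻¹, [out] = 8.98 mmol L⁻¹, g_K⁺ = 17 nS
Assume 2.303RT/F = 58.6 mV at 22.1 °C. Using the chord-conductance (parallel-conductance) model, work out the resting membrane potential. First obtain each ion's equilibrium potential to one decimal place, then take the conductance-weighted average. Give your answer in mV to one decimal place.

-46.9 mV

E_Cl⁻ = (58.6/-1)·log₁₀(126/26.8) = -39.4 mV
E_Na⁺ = (58.6/1)·log₁₀(134/20.4) = 47.9 mV
E_K⁺ = (58.6/1)·log₁₀(8.98/133) = -68.6 mV
Vm = (Σ gᵢEᵢ)/(Σ gᵢ) = (20·-39.4 + 2.3·47.9 + 17·-68.6) / (20 + 2.3 + 17)
= -1844.03 / 39.3 = -46.92 mV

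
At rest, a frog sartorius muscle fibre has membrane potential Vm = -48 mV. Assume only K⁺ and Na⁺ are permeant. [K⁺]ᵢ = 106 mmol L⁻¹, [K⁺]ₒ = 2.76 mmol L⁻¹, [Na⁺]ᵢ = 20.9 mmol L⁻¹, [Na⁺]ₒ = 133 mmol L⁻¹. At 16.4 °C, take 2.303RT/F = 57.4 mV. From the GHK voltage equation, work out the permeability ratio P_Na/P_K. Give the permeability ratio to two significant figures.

Let α = P_Na/P_K. GHK: Vm = 57.4·log₁₀[(Kₒ + α·Naₒ)/(Kᵢ + α·Naᵢ)].
10^(Vm/57.4) = 10^(-48.0/57.4) = 0.1458
So 0.1458·(Kᵢ + α·Naᵢ) = Kₒ + α·Naₒ → α = (0.1458·106.0 − 2.76) / (133.0 − 0.1458·20.9)
α = (15.45 − 2.76) / (133.0 − 3.047) = 12.69/130 = 0.09769

0.098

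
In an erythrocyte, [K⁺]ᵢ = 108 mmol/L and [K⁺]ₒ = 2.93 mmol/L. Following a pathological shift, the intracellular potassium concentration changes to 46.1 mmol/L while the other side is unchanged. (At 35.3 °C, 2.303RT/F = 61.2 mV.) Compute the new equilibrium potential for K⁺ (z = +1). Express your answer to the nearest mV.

After the shift: [K⁺]_out = 2.93, [K⁺]_in = 46.1 mmol/L.
E_new = (61.2/1)·log₁₀(2.93/46.1) = 61.20 · (-1.1968) = -73.25 mV

-73 mV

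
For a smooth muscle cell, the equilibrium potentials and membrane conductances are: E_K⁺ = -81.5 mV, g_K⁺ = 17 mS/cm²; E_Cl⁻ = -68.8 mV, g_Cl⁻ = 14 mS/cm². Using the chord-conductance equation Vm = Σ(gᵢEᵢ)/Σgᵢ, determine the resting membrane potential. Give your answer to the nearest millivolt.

Σ gᵢEᵢ = 17·(-81.5) + 14·(-68.8) = -2348.70
Σ gᵢ = 17 + 14 = 31
Vm = -2348.70 / 31 = -75.76 mV

-76 mV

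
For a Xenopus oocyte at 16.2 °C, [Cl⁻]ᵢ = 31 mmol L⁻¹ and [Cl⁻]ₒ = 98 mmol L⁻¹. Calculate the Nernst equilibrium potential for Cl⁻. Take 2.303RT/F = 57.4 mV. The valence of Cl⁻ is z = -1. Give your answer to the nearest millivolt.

E = (57.4/z) · log₁₀([Cl⁻]_out/[Cl⁻]_in) with z = -1.
For an anion, dividing by z = -1 reverses the sign.
= (57.4/-1) · log₁₀(98/31) = -57.40 · log₁₀(3.161)
= -57.40 · (0.4999) = -28.69 mV

-29 mV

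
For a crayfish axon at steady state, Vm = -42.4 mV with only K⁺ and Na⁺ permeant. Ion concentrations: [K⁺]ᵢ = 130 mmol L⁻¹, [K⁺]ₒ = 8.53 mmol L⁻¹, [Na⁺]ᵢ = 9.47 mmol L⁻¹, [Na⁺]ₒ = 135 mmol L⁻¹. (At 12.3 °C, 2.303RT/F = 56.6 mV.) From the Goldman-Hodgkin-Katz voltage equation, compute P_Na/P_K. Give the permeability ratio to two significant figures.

Let α = P_Na/P_K. GHK: Vm = 56.6·log₁₀[(Kₒ + α·Naₒ)/(Kᵢ + α·Naᵢ)].
10^(Vm/56.6) = 10^(-42.4/56.6) = 0.17819
So 0.17819·(Kᵢ + α·Naᵢ) = Kₒ + α·Naₒ → α = (0.17819·130.0 − 8.53) / (135.0 − 0.17819·9.47)
α = (23.16 − 8.53) / (135.0 − 1.687) = 14.63/133.3 = 0.1098

0.11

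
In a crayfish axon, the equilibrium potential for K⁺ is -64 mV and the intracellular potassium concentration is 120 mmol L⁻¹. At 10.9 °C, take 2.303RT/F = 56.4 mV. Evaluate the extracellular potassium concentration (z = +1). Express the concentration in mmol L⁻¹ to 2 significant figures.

Nernst: E = (56.4/1) · log₁₀([out]/[in]), so log₁₀([out]/[in]) = -64.0 × 1 / 56.4 = -1.1348.
[out]/[in] = 10^(-1.1348) = 0.07332.
[out] = 0.07332 × 120 = 8.799 mmol L⁻¹.

8.8 mmol L⁻¹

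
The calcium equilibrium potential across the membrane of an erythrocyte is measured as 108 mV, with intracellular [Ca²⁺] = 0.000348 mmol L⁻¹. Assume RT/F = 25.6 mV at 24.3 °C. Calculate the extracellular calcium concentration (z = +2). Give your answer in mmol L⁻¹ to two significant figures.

Nernst: E = (25.6/2) · ln([out]/[in]), so ln([out]/[in]) = 108.0 × 2 / 25.6 = 8.4375.
[out]/[in] = e^(8.4375) = 4617.
[out] = 4617 × 0.000348 = 1.607 mmol L⁻¹.

1.6 mmol L⁻¹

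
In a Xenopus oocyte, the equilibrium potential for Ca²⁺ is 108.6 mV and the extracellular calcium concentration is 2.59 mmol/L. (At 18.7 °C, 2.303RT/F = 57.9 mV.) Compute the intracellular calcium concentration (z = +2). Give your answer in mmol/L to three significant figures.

0.000459 mmol/L

Nernst: E = (57.9/2) · log₁₀([out]/[in]), so log₁₀([out]/[in]) = 108.6 × 2 / 57.9 = 3.7513.
[out]/[in] = 10^(3.7513) = 5640.
[in] = 2.59 / 5640 = 0.0004592 mmol/L.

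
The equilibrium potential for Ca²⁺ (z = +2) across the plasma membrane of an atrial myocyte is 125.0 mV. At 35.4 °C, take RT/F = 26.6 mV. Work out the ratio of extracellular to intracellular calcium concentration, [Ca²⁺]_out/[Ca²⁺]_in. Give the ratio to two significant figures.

ln([out]/[in]) = E·z/(26.6) = 125.0 × 2 / 26.6 = 9.3985
[out]/[in] = e^(9.3985) = 1.207e+04

12000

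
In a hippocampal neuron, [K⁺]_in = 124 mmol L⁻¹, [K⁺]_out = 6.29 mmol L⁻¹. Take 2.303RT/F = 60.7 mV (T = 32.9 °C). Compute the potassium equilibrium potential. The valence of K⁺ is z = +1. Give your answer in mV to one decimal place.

-78.6 mV

E = (60.7/z) · log₁₀([K⁺]_out/[K⁺]_in) with z = +1.
= (60.7/1) · log₁₀(6.29/124) = 60.70 · log₁₀(0.05073)
= 60.70 · (-1.2948) = -78.59 mV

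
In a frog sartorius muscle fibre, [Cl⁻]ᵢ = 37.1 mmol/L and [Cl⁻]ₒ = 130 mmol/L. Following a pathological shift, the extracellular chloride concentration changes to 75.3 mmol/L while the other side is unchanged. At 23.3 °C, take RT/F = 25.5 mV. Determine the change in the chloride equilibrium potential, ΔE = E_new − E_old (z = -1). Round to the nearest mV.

E_old = (25.5/-1)·ln(130/37.1) = -31.97 mV
E_new = (25.5/-1)·ln(75.3/37.1) = -18.05 mV
ΔE = -18.05 − (-31.97) = 13.92 mV

14 mV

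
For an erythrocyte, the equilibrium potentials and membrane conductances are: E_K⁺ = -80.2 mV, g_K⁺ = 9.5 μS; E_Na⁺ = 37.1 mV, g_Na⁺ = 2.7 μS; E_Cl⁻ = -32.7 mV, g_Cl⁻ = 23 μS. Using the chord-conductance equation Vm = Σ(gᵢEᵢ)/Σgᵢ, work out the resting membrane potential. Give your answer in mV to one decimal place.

-40.2 mV

Σ gᵢEᵢ = 9.5·(-80.2) + 2.7·(37.1) + 23·(-32.7) = -1413.83
Σ gᵢ = 9.5 + 2.7 + 23 = 35.2
Vm = -1413.83 / 35.2 = -40.17 mV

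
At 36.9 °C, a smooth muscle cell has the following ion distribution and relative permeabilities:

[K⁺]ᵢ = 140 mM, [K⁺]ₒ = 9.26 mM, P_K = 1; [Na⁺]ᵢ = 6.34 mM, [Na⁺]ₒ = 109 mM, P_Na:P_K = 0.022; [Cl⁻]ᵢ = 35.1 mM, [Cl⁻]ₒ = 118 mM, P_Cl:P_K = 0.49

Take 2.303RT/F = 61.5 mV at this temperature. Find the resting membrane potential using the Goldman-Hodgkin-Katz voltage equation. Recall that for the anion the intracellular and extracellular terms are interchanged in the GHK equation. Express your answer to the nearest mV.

Vm = 61.5 · log₁₀[(Σ P·[cation]ₒ + Σ P·[anion]ᵢ) / (Σ P·[cation]ᵢ + Σ P·[anion]ₒ)]
Numerator = 1×9.26 + 0.022×109 + 0.49×35.1 = 28.86
Denominator = 1×140 + 0.022×6.34 + 0.49×118 = 198
Vm = 61.5 · log₁₀(0.14577) = 61.5 × (-0.8363) = -51.43 mV

-51 mV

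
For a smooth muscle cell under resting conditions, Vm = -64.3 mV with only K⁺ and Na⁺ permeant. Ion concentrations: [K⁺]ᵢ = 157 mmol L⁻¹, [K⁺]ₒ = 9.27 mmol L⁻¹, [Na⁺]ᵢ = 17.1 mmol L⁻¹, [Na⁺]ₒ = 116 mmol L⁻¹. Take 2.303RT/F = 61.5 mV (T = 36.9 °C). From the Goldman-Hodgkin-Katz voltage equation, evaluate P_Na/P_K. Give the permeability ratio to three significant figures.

0.0425

Let α = P_Na/P_K. GHK: Vm = 61.5·log₁₀[(Kₒ + α·Naₒ)/(Kᵢ + α·Naᵢ)].
10^(Vm/61.5) = 10^(-64.3/61.5) = 0.090047
So 0.090047·(Kᵢ + α·Naᵢ) = Kₒ + α·Naₒ → α = (0.090047·157.0 − 9.27) / (116.0 − 0.090047·17.1)
α = (14.14 − 9.27) / (116.0 − 1.54) = 4.867/114.5 = 0.04253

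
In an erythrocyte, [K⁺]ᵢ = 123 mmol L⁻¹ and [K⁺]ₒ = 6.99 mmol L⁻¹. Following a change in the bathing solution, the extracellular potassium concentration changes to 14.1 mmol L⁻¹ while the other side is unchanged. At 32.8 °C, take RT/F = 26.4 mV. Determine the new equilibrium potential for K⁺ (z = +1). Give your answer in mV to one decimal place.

After the shift: [K⁺]_out = 14.1, [K⁺]_in = 123 mmol L⁻¹.
E_new = (26.4/1)·ln(14.1/123) = 26.40 · (-2.1660) = -57.18 mV

-57.2 mV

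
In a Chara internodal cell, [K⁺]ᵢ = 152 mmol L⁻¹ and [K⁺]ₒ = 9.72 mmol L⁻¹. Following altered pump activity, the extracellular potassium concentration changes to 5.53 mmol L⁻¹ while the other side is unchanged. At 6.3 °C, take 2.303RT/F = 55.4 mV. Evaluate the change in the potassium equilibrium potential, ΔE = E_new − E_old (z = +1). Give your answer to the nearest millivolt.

E_old = (55.4/1)·log₁₀(9.72/152) = -66.16 mV
E_new = (55.4/1)·log₁₀(5.53/152) = -79.73 mV
ΔE = -79.73 − (-66.16) = -13.57 mV

-14 mV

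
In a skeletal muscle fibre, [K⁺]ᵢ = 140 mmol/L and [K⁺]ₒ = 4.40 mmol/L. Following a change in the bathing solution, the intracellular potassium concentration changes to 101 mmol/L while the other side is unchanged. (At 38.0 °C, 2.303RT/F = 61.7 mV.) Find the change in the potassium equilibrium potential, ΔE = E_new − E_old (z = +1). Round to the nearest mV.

E_old = (61.7/1)·log₁₀(4.40/140) = -92.72 mV
E_new = (61.7/1)·log₁₀(4.40/101) = -83.97 mV
ΔE = -83.97 − (-92.72) = 8.75 mV

9 mV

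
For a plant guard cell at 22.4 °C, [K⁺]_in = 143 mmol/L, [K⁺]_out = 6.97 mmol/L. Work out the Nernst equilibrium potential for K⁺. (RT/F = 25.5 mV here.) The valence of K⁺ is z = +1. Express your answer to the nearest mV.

-77 mV

E = (25.5/z) · ln([K⁺]_out/[K⁺]_in) with z = +1.
= (25.5/1) · ln(6.97/143) = 25.50 · ln(0.04874)
= 25.50 · (-3.0212) = -77.04 mV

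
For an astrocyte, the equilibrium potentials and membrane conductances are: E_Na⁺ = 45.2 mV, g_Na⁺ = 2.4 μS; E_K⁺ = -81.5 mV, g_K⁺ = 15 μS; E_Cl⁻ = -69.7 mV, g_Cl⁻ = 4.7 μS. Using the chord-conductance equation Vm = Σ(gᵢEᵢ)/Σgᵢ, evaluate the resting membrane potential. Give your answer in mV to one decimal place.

-65.2 mV

Σ gᵢEᵢ = 2.4·(45.2) + 15·(-81.5) + 4.7·(-69.7) = -1441.61
Σ gᵢ = 2.4 + 15 + 4.7 = 22.1
Vm = -1441.61 / 22.1 = -65.23 mV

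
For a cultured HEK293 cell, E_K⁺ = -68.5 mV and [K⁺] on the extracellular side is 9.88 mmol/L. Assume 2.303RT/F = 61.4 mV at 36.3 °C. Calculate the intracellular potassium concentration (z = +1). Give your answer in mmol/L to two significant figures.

130 mmol/L

Nernst: E = (61.4/1) · log₁₀([out]/[in]), so log₁₀([out]/[in]) = -68.5 × 1 / 61.4 = -1.1156.
[out]/[in] = 10^(-1.1156) = 0.07662.
[in] = 9.88 / 0.07662 = 128.9 mmol/L.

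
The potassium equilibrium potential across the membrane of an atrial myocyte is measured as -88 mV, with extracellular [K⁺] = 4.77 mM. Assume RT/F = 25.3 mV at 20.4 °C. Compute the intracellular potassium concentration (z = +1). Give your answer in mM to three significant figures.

Nernst: E = (25.3/1) · ln([out]/[in]), so ln([out]/[in]) = -88.0 × 1 / 25.3 = -3.4783.
[out]/[in] = e^(-3.4783) = 0.03086.
[in] = 4.77 / 0.03086 = 154.6 mM.

155 mM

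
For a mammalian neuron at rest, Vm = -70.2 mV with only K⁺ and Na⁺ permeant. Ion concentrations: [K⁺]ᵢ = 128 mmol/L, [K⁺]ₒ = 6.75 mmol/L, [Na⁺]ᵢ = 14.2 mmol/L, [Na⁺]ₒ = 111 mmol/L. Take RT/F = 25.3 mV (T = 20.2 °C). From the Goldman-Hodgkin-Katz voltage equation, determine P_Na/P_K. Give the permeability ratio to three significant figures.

Let α = P_Na/P_K. GHK: Vm = 25.3·ln[(Kₒ + α·Naₒ)/(Kᵢ + α·Naᵢ)].
e^(Vm/25.3) = e^(-70.2/25.3) = 0.062368
So 0.062368·(Kᵢ + α·Naᵢ) = Kₒ + α·Naₒ → α = (0.062368·128.0 − 6.75) / (111.0 − 0.062368·14.2)
α = (7.983 − 6.75) / (111.0 − 0.8856) = 1.233/110.1 = 0.0112

0.0112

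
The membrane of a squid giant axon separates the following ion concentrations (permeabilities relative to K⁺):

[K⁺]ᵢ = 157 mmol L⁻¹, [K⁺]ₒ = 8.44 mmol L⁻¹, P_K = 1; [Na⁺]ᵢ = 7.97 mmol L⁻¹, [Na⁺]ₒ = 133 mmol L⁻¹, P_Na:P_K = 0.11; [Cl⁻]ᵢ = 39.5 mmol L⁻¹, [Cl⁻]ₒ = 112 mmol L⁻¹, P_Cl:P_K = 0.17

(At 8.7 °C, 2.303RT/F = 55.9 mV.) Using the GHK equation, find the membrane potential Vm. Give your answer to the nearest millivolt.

Vm = 55.9 · log₁₀[(Σ P·[cation]ₒ + Σ P·[anion]ᵢ) / (Σ P·[cation]ᵢ + Σ P·[anion]ₒ)]
Numerator = 1×8.44 + 0.11×133 + 0.17×39.5 = 29.79
Denominator = 1×157 + 0.11×7.97 + 0.17×112 = 176.9
Vm = 55.9 · log₁₀(0.16836) = 55.9 × (-0.7738) = -43.25 mV

-43 mV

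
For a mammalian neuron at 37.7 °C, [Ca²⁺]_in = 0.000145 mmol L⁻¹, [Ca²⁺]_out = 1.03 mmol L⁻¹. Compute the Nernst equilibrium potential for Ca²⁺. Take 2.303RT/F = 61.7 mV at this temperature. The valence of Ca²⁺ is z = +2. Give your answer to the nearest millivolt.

119 mV

E = (61.7/z) · log₁₀([Ca²⁺]_out/[Ca²⁺]_in) with z = +2.
= (61.7/2) · log₁₀(1.03/0.000145) = 30.85 · log₁₀(7103)
= 30.85 · (3.8515) = 118.82 mV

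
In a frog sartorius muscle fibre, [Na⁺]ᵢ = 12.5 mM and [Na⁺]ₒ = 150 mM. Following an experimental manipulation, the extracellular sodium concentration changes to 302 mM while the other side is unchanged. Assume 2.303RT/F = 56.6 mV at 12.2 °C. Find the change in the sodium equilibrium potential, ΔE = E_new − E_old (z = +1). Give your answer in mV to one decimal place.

17.2 mV

E_old = (56.6/1)·log₁₀(150/12.5) = 61.08 mV
E_new = (56.6/1)·log₁₀(302/12.5) = 78.28 mV
ΔE = 78.28 − (61.08) = 17.20 mV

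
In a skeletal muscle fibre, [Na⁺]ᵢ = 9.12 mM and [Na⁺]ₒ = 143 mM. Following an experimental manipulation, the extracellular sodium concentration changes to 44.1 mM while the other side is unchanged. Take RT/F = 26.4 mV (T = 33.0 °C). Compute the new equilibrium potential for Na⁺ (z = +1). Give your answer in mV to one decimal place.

After the shift: [Na⁺]_out = 44.1, [Na⁺]_in = 9.12 mM.
E_new = (26.4/1)·ln(44.1/9.12) = 26.40 · (1.5760) = 41.61 mV

41.6 mV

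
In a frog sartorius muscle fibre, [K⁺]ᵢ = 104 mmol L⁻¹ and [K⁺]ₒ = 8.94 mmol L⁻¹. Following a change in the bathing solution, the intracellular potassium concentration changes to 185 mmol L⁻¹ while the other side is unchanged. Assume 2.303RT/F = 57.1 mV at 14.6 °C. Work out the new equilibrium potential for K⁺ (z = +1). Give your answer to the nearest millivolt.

After the shift: [K⁺]_out = 8.94, [K⁺]_in = 185 mmol L⁻¹.
E_new = (57.1/1)·log₁₀(8.94/185) = 57.10 · (-1.3158) = -75.13 mV

-75 mV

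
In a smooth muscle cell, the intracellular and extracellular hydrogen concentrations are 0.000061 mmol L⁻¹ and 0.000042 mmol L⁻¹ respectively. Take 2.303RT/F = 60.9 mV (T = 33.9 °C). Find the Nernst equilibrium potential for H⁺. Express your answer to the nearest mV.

-10 mV

E = (60.9/z) · log₁₀([H⁺]_out/[H⁺]_in) with z = +1.
= (60.9/1) · log₁₀(0.000042/0.000061) = 60.90 · log₁₀(0.6885)
= 60.90 · (-0.1621) = -9.87 mV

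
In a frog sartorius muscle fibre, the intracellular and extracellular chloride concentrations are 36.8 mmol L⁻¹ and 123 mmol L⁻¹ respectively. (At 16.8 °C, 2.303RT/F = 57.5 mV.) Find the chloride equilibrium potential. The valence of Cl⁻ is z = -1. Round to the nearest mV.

-30 mV

E = (57.5/z) · log₁₀([Cl⁻]_out/[Cl⁻]_in) with z = -1.
For an anion, dividing by z = -1 reverses the sign.
= (57.5/-1) · log₁₀(123/36.8) = -57.50 · log₁₀(3.342)
= -57.50 · (0.5241) = -30.13 mV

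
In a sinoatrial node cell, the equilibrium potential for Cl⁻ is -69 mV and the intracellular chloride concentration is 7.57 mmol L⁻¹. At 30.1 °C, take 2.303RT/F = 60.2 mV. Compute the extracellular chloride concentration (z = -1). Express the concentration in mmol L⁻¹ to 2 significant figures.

Nernst: E = (60.2/-1) · log₁₀([out]/[in]), so log₁₀([out]/[in]) = -69.0 × -1 / 60.2 = 1.1462.
[out]/[in] = 10^(1.1462) = 14.
[out] = 14 × 7.57 = 106 mmol L⁻¹.

110 mmol L⁻¹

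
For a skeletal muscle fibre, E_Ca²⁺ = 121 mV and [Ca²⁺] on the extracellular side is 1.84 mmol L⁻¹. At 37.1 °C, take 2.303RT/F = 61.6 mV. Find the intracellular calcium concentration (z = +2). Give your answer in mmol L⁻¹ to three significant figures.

0.000217 mmol L⁻¹

Nernst: E = (61.6/2) · log₁₀([out]/[in]), so log₁₀([out]/[in]) = 121.0 × 2 / 61.6 = 3.9286.
[out]/[in] = 10^(3.9286) = 8483.
[in] = 1.84 / 8483 = 0.0002169 mmol L⁻¹.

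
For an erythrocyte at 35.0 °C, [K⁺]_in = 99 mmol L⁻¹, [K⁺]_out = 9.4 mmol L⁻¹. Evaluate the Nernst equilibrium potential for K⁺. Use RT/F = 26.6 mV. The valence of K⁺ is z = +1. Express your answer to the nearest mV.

E = (26.6/z) · ln([K⁺]_out/[K⁺]_in) with z = +1.
= (26.6/1) · ln(9.4/99) = 26.60 · ln(0.09495)
= 26.60 · (-2.3544) = -62.63 mV

-63 mV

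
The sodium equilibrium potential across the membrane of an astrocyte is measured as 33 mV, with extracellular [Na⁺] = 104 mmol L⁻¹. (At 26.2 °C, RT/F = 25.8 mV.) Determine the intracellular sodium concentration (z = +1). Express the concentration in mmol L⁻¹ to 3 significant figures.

28.9 mmol L⁻¹

Nernst: E = (25.8/1) · ln([out]/[in]), so ln([out]/[in]) = 33.0 × 1 / 25.8 = 1.2791.
[out]/[in] = e^(1.2791) = 3.593.
[in] = 104 / 3.593 = 28.94 mmol L⁻¹.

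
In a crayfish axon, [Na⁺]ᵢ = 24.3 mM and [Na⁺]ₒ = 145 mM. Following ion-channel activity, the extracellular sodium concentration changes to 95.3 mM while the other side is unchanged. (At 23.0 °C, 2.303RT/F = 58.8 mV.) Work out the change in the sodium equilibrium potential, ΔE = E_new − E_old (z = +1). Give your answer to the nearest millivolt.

E_old = (58.8/1)·log₁₀(145/24.3) = 45.61 mV
E_new = (58.8/1)·log₁₀(95.3/24.3) = 34.90 mV
ΔE = 34.90 − (45.61) = -10.72 mV

-11 mV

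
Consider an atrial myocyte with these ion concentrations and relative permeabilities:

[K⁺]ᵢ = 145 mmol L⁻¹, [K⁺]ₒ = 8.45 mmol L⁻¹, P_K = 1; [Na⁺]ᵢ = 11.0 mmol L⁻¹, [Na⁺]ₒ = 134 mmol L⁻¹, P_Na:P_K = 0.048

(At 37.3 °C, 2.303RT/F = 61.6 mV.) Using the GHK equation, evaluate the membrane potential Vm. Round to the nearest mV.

Vm = 61.6 · log₁₀[(Σ P·[cation]ₒ + Σ P·[anion]ᵢ) / (Σ P·[cation]ᵢ + Σ P·[anion]ₒ)]
Numerator = 1×8.45 + 0.048×134 = 14.88
Denominator = 1×145 + 0.048×11.0 = 145.5
Vm = 61.6 · log₁₀(0.10226) = 61.6 × (-0.9903) = -61.00 mV

-61 mV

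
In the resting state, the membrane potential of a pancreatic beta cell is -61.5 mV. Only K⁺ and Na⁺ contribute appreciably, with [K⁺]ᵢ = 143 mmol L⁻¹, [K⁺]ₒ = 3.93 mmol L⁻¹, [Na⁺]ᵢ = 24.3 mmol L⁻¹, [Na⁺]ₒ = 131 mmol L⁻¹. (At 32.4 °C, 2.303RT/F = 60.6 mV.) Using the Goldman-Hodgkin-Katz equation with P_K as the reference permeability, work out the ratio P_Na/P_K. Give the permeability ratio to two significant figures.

0.077

Let α = P_Na/P_K. GHK: Vm = 60.6·log₁₀[(Kₒ + α·Naₒ)/(Kᵢ + α·Naᵢ)].
10^(Vm/60.6) = 10^(-61.5/60.6) = 0.096638
So 0.096638·(Kᵢ + α·Naᵢ) = Kₒ + α·Naₒ → α = (0.096638·143.0 − 3.93) / (131.0 − 0.096638·24.3)
α = (13.82 − 3.93) / (131.0 − 2.348) = 9.889/128.7 = 0.07687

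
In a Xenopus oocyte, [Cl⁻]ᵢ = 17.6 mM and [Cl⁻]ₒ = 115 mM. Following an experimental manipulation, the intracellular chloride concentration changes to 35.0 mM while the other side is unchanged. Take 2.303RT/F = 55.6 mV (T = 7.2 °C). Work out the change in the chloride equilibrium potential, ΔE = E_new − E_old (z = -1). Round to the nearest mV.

17 mV

E_old = (55.6/-1)·log₁₀(115/17.6) = -45.32 mV
E_new = (55.6/-1)·log₁₀(115/35.0) = -28.72 mV
ΔE = -28.72 − (-45.32) = 16.60 mV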